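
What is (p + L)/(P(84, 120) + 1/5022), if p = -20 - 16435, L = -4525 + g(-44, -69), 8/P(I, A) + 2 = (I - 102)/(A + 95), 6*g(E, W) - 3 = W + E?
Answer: 2952701640/539837 ≈ 5469.6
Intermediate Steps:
g(E, W) = ½ + E/6 + W/6 (g(E, W) = ½ + (W + E)/6 = ½ + (E + W)/6 = ½ + (E/6 + W/6) = ½ + E/6 + W/6)
P(I, A) = 8/(-2 + (-102 + I)/(95 + A)) (P(I, A) = 8/(-2 + (I - 102)/(A + 95)) = 8/(-2 + (-102 + I)/(95 + A)))
L = -13630/3 (L = -4525 + (½ + (⅙)*(-44) + (⅙)*(-69)) = -4525 + (½ - 22/3 - 23/2) = -4525 - 55/3 = -13630/3 ≈ -4543.3)
p = -16455
(p + L)/(P(84, 120) + 1/5022) = (-16455 - 13630/3)/(8*(-95 - 1*120)/(292 - 1*84 + 2*120) + 1/5022) = -62995/(3*(8*(-95 - 120)/(292 - 84 + 240) + 1/5022)) = -62995/(3*(8*(-215)/448 + 1/5022)) = -62995/(3*(8*(1/448)*(-215) + 1/5022)) = -62995/(3*(-215/56 + 1/5022)) = -62995/(3*(-539837/140616)) = -62995/3*(-140616/539837) = 2952701640/539837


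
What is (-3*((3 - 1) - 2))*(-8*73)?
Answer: 0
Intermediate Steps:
(-3*((3 - 1) - 2))*(-8*73) = -3*(2 - 2)*(-584) = -3*0*(-584) = 0*(-584) = 0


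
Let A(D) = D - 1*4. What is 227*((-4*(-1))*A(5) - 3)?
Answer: 227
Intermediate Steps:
A(D) = -4 + D (A(D) = D - 4 = -4 + D)
227*((-4*(-1))*A(5) - 3) = 227*((-4*(-1))*(-4 + 5) - 3) = 227*(4*1 - 3) = 227*(4 - 3) = 227*1 = 227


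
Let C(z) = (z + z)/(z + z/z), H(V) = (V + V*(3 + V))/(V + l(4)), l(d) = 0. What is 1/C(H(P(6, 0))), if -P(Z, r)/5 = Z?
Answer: 25/52 ≈ 0.48077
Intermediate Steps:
P(Z, r) = -5*Z
H(V) = (V + V*(3 + V))/V (H(V) = (V + V*(3 + V))/(V + 0) = (V + V*(3 + V))/V)
C(z) = 2*z/(1 + z) (C(z) = (2*z)/(z + 1) = (2*z)/(1 + z) = 2*z/(1 + z))
1/C(H(P(6, 0))) = 1/(2*(4 - 5*6)/(1 + (4 - 5*6))) = 1/(2*(4 - 30)/(1 + (4 - 30))) = 1/(2*(-26)/(1 - 26)) = 1/(2*(-26)/(-25)) = 1/(2*(-26)*(-1/25)) = 1/(52/25) = 25/52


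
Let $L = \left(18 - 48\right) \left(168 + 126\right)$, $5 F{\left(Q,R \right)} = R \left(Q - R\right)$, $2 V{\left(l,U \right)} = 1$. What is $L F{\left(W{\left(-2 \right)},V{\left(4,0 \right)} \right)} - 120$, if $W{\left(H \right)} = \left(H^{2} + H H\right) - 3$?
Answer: $-4089$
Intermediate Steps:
$W{\left(H \right)} = -3 + 2 H^{2}$ ($W{\left(H \right)} = \left(H^{2} + H^{2}\right) - 3 = 2 H^{2} - 3 = -3 + 2 H^{2}$)
$V{\left(l,U \right)} = \frac{1}{2}$ ($V{\left(l,U \right)} = \frac{1}{2} \cdot 1 = \frac{1}{2}$)
$F{\left(Q,R \right)} = \frac{R \left(Q - R\right)}{5}$
$L = -8820$ ($L = \left(-30\right) 294 = -8820$)
$L F{\left(W{\left(-2 \right)},V{\left(4,0 \right)} \right)} - 120 = - 8820 \cdot \frac{1}{5} \cdot \frac{1}{2} \left(\left(-3 + 2 \left(-2\right)^{2}\right) - \frac{1}{2}\right) - 120 = - 8820 \cdot \frac{1}{5} \cdot \frac{1}{2} \left(\left(-3 + 2 \cdot 4\right) - \frac{1}{2}\right) - 120 = - 8820 \cdot \frac{1}{5} \cdot \frac{1}{2} \left(\left(-3 + 8\right) - \frac{1}{2}\right) - 120 = - 8820 \cdot \frac{1}{5} \cdot \frac{1}{2} \left(5 - \frac{1}{2}\right) - 120 = - 8820 \cdot \frac{1}{5} \cdot \frac{1}{2} \cdot \frac{9}{2} - 120 = \left(-8820\right) \frac{9}{20} - 120 = -3969 - 120 = -4089$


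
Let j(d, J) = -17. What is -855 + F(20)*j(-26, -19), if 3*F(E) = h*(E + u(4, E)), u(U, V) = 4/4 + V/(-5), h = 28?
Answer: -10657/3 ≈ -3552.3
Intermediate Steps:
u(U, V) = 1 - V/5 (u(U, V) = 4*(¼) + V*(-⅕) = 1 - V/5)
F(E) = 28/3 + 112*E/15 (F(E) = (28*(E + (1 - E/5)))/3 = (28*(1 + 4*E/5))/3 = (28 + 112*E/5)/3 = 28/3 + 112*E/15)
-855 + F(20)*j(-26, -19) = -855 + (28/3 + (112/15)*20)*(-17) = -855 + (28/3 + 448/3)*(-17) = -855 + (476/3)*(-17) = -855 - 8092/3 = -10657/3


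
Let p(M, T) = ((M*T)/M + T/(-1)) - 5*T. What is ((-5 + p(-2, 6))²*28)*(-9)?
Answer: -308700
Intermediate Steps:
p(M, T) = -5*T (p(M, T) = (T + T*(-1)) - 5*T = (T - T) - 5*T = 0 - 5*T = -5*T)
((-5 + p(-2, 6))²*28)*(-9) = ((-5 - 5*6)²*28)*(-9) = ((-5 - 30)²*28)*(-9) = ((-35)²*28)*(-9) = (1225*28)*(-9) = 34300*(-9) = -308700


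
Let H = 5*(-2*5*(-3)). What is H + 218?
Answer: 368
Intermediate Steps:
H = 150 (H = 5*(-10*(-3)) = 5*30 = 150)
H + 218 = 150 + 218 = 368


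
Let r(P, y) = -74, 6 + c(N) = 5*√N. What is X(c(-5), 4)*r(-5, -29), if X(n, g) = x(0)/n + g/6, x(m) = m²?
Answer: -148/3 ≈ -49.333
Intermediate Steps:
c(N) = -6 + 5*√N
X(n, g) = g/6 (X(n, g) = 0²/n + g/6 = 0/n + g*(⅙) = 0 + g/6 = g/6)
X(c(-5), 4)*r(-5, -29) = ((⅙)*4)*(-74) = (⅔)*(-74) = -148/3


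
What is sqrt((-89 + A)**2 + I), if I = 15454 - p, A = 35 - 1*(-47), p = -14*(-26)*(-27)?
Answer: sqrt(25331) ≈ 159.16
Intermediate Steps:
p = -9828 (p = 364*(-27) = -9828)
A = 82 (A = 35 + 47 = 82)
I = 25282 (I = 15454 - 1*(-9828) = 15454 + 9828 = 25282)
sqrt((-89 + A)**2 + I) = sqrt((-89 + 82)**2 + 25282) = sqrt((-7)**2 + 25282) = sqrt(49 + 25282) = sqrt(25331)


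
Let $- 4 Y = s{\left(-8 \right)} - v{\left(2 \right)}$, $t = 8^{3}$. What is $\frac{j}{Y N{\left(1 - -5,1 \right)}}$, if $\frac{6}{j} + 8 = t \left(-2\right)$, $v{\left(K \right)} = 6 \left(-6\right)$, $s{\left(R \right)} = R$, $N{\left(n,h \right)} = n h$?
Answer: $\frac{1}{7224} \approx 0.00013843$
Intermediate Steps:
$N{\left(n,h \right)} = h n$
$t = 512$
$v{\left(K \right)} = -36$
$Y = -7$ ($Y = - \frac{-8 - -36}{4} = - \frac{-8 + 36}{4} = \left(- \frac{1}{4}\right) 28 = -7$)
$j = - \frac{1}{172}$ ($j = \frac{6}{-8 + 512 \left(-2\right)} = \frac{6}{-8 - 1024} = \frac{6}{-1032} = 6 \left(- \frac{1}{1032}\right) = - \frac{1}{172} \approx -0.005814$)
$\frac{j}{Y N{\left(1 - -5,1 \right)}} = - \frac{1}{172 \left(- 7 \cdot 1 \left(1 - -5\right)\right)} = - \frac{1}{172 \left(- 7 \cdot 1 \left(1 + 5\right)\right)} = - \frac{1}{172 \left(- 7 \cdot 1 \cdot 6\right)} = - \frac{1}{172 \left(\left(-7\right) 6\right)} = - \frac{1}{172 \left(-42\right)} = \left(- \frac{1}{172}\right) \left(- \frac{1}{42}\right) = \frac{1}{7224}$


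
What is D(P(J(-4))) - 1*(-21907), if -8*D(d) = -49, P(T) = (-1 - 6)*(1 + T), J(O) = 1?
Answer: 175305/8 ≈ 21913.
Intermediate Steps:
P(T) = -7 - 7*T (P(T) = -7*(1 + T) = -7 - 7*T)
D(d) = 49/8 (D(d) = -⅛*(-49) = 49/8)
D(P(J(-4))) - 1*(-21907) = 49/8 - 1*(-21907) = 49/8 + 21907 = 175305/8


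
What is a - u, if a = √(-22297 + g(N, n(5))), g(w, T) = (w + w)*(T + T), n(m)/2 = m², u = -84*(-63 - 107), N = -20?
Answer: -14280 + I*√26297 ≈ -14280.0 + 162.16*I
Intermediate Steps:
u = 14280 (u = -84*(-170) = 14280)
n(m) = 2*m²
g(w, T) = 4*T*w (g(w, T) = (2*w)*(2*T) = 4*T*w)
a = I*√26297 (a = √(-22297 + 4*(2*5²)*(-20)) = √(-22297 + 4*(2*25)*(-20)) = √(-22297 + 4*50*(-20)) = √(-22297 - 4000) = √(-26297) = I*√26297 ≈ 162.16*I)
a - u = I*√26297 - 1*14280 = I*√26297 - 14280 = -14280 + I*√26297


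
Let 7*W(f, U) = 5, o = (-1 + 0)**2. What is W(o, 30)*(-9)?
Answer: -45/7 ≈ -6.4286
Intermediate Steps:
o = 1 (o = (-1)**2 = 1)
W(f, U) = 5/7 (W(f, U) = (1/7)*5 = 5/7)
W(o, 30)*(-9) = (5/7)*(-9) = -45/7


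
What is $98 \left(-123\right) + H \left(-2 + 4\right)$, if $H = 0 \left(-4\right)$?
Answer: $-12054$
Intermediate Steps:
$H = 0$
$98 \left(-123\right) + H \left(-2 + 4\right) = 98 \left(-123\right) + 0 \left(-2 + 4\right) = -12054 + 0 \cdot 2 = -12054 + 0 = -12054$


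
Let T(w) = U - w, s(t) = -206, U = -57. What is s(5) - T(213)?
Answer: 64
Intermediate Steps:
T(w) = -57 - w
s(5) - T(213) = -206 - (-57 - 1*213) = -206 - (-57 - 213) = -206 - 1*(-270) = -206 + 270 = 64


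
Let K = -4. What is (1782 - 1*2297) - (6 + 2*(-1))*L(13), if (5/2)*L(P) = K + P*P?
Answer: -779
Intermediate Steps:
L(P) = -8/5 + 2*P**2/5 (L(P) = 2*(-4 + P*P)/5 = 2*(-4 + P**2)/5 = -8/5 + 2*P**2/5)
(1782 - 1*2297) - (6 + 2*(-1))*L(13) = (1782 - 1*2297) - (6 + 2*(-1))*(-8/5 + (2/5)*13**2) = (1782 - 2297) - (6 - 2)*(-8/5 + (2/5)*169) = -515 - 4*(-8/5 + 338/5) = -515 - 4*66 = -515 - 1*264 = -515 - 264 = -779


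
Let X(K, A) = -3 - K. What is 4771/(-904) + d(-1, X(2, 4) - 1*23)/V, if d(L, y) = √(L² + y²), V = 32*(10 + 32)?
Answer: -4771/904 + √785/1344 ≈ -5.2568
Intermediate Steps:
V = 1344 (V = 32*42 = 1344)
4771/(-904) + d(-1, X(2, 4) - 1*23)/V = 4771/(-904) + √((-1)² + ((-3 - 1*2) - 1*23)²)/1344 = 4771*(-1/904) + √(1 + ((-3 - 2) - 23)²)*(1/1344) = -4771/904 + √(1 + (-5 - 23)²)*(1/1344) = -4771/904 + √(1 + (-28)²)*(1/1344) = -4771/904 + √(1 + 784)*(1/1344) = -4771/904 + √785*(1/1344) = -4771/904 + √785/1344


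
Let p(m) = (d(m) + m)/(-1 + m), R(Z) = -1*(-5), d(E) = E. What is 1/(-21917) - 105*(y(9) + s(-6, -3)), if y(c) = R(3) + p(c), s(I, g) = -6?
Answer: -11506429/87668 ≈ -131.25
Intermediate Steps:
R(Z) = 5
p(m) = 2*m/(-1 + m) (p(m) = (m + m)/(-1 + m) = (2*m)/(-1 + m) = 2*m/(-1 + m))
y(c) = 5 + 2*c/(-1 + c)
1/(-21917) - 105*(y(9) + s(-6, -3)) = 1/(-21917) - 105*((-5 + 7*9)/(-1 + 9) - 6) = -1/21917 - 105*((-5 + 63)/8 - 6) = -1/21917 - 105*((⅛)*58 - 6) = -1/21917 - 105*(29/4 - 6) = -1/21917 - 105*5/4 = -1/21917 - 1*525/4 = -1/21917 - 525/4 = -11506429/87668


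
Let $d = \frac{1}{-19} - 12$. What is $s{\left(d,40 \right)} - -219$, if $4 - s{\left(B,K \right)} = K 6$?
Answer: $-17$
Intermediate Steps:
$d = - \frac{229}{19}$ ($d = - \frac{1}{19} - 12 = - \frac{229}{19} \approx -12.053$)
$s{\left(B,K \right)} = 4 - 6 K$ ($s{\left(B,K \right)} = 4 - K 6 = 4 - 6 K$)
$s{\left(d,40 \right)} - -219 = \left(4 - 240\right) - -219 = \left(4 - 240\right) + 219 = -236 + 219 = -17$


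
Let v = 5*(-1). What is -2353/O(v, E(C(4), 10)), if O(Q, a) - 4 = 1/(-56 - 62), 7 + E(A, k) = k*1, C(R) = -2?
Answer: -277654/471 ≈ -589.50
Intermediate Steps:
v = -5
E(A, k) = -7 + k (E(A, k) = -7 + k*1 = -7 + k)
O(Q, a) = 471/118 (O(Q, a) = 4 + 1/(-56 - 62) = 4 + 1/(-118) = 4 - 1/118 = 471/118)
-2353/O(v, E(C(4), 10)) = -2353/471/118 = -2353*118/471 = -277654/471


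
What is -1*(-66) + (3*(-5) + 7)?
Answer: 58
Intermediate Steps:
-1*(-66) + (3*(-5) + 7) = 66 + (-15 + 7) = 66 - 8 = 58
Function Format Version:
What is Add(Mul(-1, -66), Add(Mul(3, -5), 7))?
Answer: 58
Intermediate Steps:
Add(Mul(-1, -66), Add(Mul(3, -5), 7)) = Add(66, Add(-15, 7)) = Add(66, -8) = 58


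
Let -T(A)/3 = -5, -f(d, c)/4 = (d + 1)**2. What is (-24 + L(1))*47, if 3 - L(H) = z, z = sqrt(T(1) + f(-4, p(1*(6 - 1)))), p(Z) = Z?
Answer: -987 - 47*I*sqrt(21) ≈ -987.0 - 215.38*I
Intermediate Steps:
f(d, c) = -4*(1 + d)**2 (f(d, c) = -4*(d + 1)**2 = -4*(1 + d)**2)
T(A) = 15 (T(A) = -3*(-5) = 15)
z = I*sqrt(21) (z = sqrt(15 - 4*(1 - 4)**2) = sqrt(15 - 4*(-3)**2) = sqrt(15 - 4*9) = sqrt(15 - 36) = sqrt(-21) = I*sqrt(21) ≈ 4.5826*I)
L(H) = 3 - I*sqrt(21)
(-24 + L(1))*47 = (-24 + (3 - I*sqrt(21)))*47 = (-21 - I*sqrt(21))*47 = -987 - 47*I*sqrt(21)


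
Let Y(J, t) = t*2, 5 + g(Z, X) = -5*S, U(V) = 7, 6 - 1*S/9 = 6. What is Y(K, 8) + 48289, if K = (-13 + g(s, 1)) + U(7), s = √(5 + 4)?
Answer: 48305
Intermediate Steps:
S = 0 (S = 54 - 9*6 = 54 - 54 = 0)
s = 3 (s = √9 = 3)
g(Z, X) = -5 (g(Z, X) = -5 - 5*0 = -5 + 0 = -5)
K = -11 (K = (-13 - 5) + 7 = -18 + 7 = -11)
Y(J, t) = 2*t
Y(K, 8) + 48289 = 2*8 + 48289 = 16 + 48289 = 48305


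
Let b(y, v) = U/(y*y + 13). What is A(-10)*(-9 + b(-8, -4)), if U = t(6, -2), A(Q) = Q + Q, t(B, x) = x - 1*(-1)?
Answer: 13880/77 ≈ 180.26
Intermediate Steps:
t(B, x) = 1 + x (t(B, x) = x + 1 = 1 + x)
A(Q) = 2*Q
U = -1 (U = 1 - 2 = -1)
b(y, v) = -1/(13 + y**2) (b(y, v) = -1/(y*y + 13) = -1/(y**2 + 13) = -1/(13 + y**2))
A(-10)*(-9 + b(-8, -4)) = (2*(-10))*(-9 - 1/(13 + (-8)**2)) = -20*(-9 - 1/(13 + 64)) = -20*(-9 - 1/77) = -20*(-694/77) = 13880/77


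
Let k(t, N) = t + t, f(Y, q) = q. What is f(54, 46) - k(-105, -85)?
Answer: 256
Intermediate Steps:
k(t, N) = 2*t
f(54, 46) - k(-105, -85) = 46 - 2*(-105) = 46 - 1*(-210) = 46 + 210 = 256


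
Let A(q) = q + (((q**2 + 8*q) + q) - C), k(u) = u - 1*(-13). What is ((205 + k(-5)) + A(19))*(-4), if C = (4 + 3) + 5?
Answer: -3008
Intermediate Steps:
C = 12 (C = 7 + 5 = 12)
k(u) = 13 + u (k(u) = u + 13 = 13 + u)
A(q) = -12 + q**2 + 10*q (A(q) = q + (((q**2 + 8*q) + q) - 1*12) = q + ((q**2 + 9*q) - 12) = q + (-12 + q**2 + 9*q) = -12 + q**2 + 10*q)
((205 + k(-5)) + A(19))*(-4) = ((205 + (13 - 5)) + (-12 + 19**2 + 10*19))*(-4) = ((205 + 8) + (-12 + 361 + 190))*(-4) = (213 + 539)*(-4) = 752*(-4) = -3008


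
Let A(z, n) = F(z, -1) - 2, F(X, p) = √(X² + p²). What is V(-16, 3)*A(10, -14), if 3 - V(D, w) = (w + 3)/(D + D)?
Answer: -51/8 + 51*√101/16 ≈ 25.659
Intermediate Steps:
V(D, w) = 3 - (3 + w)/(2*D) (V(D, w) = 3 - (w + 3)/(D + D) = 3 - (3 + w)/(2*D))
A(z, n) = -2 + √(1 + z²) (A(z, n) = √(z² + (-1)²) - 2 = √(z² + 1) - 2 = √(1 + z²) - 2 = -2 + √(1 + z²))
V(-16, 3)*A(10, -14) = ((½)*(-3 - 1*3 + 6*(-16))/(-16))*(-2 + √(1 + 10²)) = ((½)*(-1/16)*(-3 - 3 - 96))*(-2 + √(1 + 100)) = ((½)*(-1/16)*(-102))*(-2 + √101) = 51*(-2 + √101)/16 = -51/8 + 51*√101/16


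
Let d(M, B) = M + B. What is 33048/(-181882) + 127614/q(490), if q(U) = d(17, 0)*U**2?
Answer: -27920333013/185596939850 ≈ -0.15044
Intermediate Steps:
d(M, B) = B + M
q(U) = 17*U**2 (q(U) = (0 + 17)*U**2 = 17*U**2)
33048/(-181882) + 127614/q(490) = 33048/(-181882) + 127614/((17*490**2)) = 33048*(-1/181882) + 127614/((17*240100)) = -16524/90941 + 127614/4081700 = -16524/90941 + 127614*(1/4081700) = -16524/90941 + 63807/2040850 = -27920333013/185596939850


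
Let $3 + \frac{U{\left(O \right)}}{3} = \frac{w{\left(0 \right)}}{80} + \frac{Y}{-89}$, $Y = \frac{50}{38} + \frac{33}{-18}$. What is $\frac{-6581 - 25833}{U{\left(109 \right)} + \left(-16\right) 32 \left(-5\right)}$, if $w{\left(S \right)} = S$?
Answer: $- \frac{109624148}{8627541} \approx -12.706$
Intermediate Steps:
$Y = - \frac{59}{114}$ ($Y = 50 \cdot \frac{1}{38} + 33 \left(- \frac{1}{18}\right) = \frac{25}{19} - \frac{11}{6} = - \frac{59}{114} \approx -0.51754$)
$U{\left(O \right)} = - \frac{30379}{3382}$ ($U{\left(O \right)} = -9 + 3 \left(\frac{0}{80} - \frac{59}{114 \left(-89\right)}\right) = -9 + 3 \left(0 \cdot \frac{1}{80} - - \frac{59}{10146}\right) = -9 + 3 \left(0 + \frac{59}{10146}\right) = -9 + 3 \cdot \frac{59}{10146} = -9 + \frac{59}{3382} = - \frac{30379}{3382}$)
$\frac{-6581 - 25833}{U{\left(109 \right)} + \left(-16\right) 32 \left(-5\right)} = \frac{-6581 - 25833}{- \frac{30379}{3382} + \left(-16\right) 32 \left(-5\right)} = - \frac{32414}{- \frac{30379}{3382} - -2560} = - \frac{32414}{- \frac{30379}{3382} + 2560} = - \frac{32414}{\frac{8627541}{3382}} = \left(-32414\right) \frac{3382}{8627541} = - \frac{109624148}{8627541}$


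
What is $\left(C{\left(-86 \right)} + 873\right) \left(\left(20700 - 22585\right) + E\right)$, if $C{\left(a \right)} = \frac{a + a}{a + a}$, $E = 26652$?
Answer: $21646358$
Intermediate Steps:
$C{\left(a \right)} = 1$ ($C{\left(a \right)} = \frac{2 a}{2 a} = 2 a \frac{1}{2 a} = 1$)
$\left(C{\left(-86 \right)} + 873\right) \left(\left(20700 - 22585\right) + E\right) = \left(1 + 873\right) \left(\left(20700 - 22585\right) + 26652\right) = 874 \left(-1885 + 26652\right) = 874 \cdot 24767 = 21646358$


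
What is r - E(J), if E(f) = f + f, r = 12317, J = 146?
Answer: 12025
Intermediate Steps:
E(f) = 2*f
r - E(J) = 12317 - 2*146 = 12317 - 1*292 = 12317 - 292 = 12025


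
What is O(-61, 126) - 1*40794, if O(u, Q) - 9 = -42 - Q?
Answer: -40953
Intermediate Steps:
O(u, Q) = -33 - Q (O(u, Q) = 9 + (-42 - Q) = -33 - Q)
O(-61, 126) - 1*40794 = (-33 - 1*126) - 1*40794 = (-33 - 126) - 40794 = -159 - 40794 = -40953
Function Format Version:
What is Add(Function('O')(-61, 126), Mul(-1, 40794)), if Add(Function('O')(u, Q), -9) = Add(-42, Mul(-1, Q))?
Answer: -40953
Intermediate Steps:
Function('O')(u, Q) = Add(-33, Mul(-1, Q)) (Function('O')(u, Q) = Add(9, Add(-42, Mul(-1, Q))) = Add(-33, Mul(-1, Q)))
Add(Function('O')(-61, 126), Mul(-1, 40794)) = Add(Add(-33, Mul(-1, 126)), Mul(-1, 40794)) = Add(Add(-33, -126), -40794) = Add(-159, -40794) = -40953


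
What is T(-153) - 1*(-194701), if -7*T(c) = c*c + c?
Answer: 1339651/7 ≈ 1.9138e+5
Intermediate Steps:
T(c) = -c/7 - c²/7 (T(c) = -(c*c + c)/7 = -(c² + c)/7 = -(c + c²)/7 = -c/7 - c²/7)
T(-153) - 1*(-194701) = -⅐*(-153)*(1 - 153) - 1*(-194701) = -⅐*(-153)*(-152) + 194701 = -23256/7 + 194701 = 1339651/7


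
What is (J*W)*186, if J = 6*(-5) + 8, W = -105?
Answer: 429660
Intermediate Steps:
J = -22 (J = -30 + 8 = -22)
(J*W)*186 = -22*(-105)*186 = 2310*186 = 429660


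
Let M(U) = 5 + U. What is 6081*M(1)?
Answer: 36486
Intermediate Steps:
6081*M(1) = 6081*(5 + 1) = 6081*6 = 36486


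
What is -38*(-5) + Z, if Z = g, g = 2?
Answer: 192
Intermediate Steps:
Z = 2
-38*(-5) + Z = -38*(-5) + 2 = 190 + 2 = 192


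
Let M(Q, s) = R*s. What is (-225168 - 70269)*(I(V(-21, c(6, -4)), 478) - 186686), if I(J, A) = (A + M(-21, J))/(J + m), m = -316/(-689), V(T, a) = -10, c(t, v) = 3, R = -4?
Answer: 181343760535521/3287 ≈ 5.5170e+10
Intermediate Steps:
m = 316/689 (m = -316*(-1/689) = 316/689 ≈ 0.45864)
M(Q, s) = -4*s
I(J, A) = (A - 4*J)/(316/689 + J) (I(J, A) = (A - 4*J)/(J + 316/689) = (A - 4*J)/(316/689 + J))
(-225168 - 70269)*(I(V(-21, c(6, -4)), 478) - 186686) = (-225168 - 70269)*(689*(478 - 4*(-10))/(316 + 689*(-10)) - 186686) = -295437*(689*(478 + 40)/(316 - 6890) - 186686) = -295437*(689*518/(-6574) - 186686) = -295437*(689*(-1/6574)*518 - 186686) = -295437*(-178451/3287 - 186686) = -295437*(-613815333/3287) = 181343760535521/3287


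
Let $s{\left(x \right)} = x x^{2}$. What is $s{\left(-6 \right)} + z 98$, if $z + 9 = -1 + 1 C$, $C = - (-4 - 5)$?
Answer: $-314$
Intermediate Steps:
$C = 9$ ($C = \left(-1\right) \left(-9\right) = 9$)
$s{\left(x \right)} = x^{3}$
$z = -1$ ($z = -9 + \left(-1 + 1 \cdot 9\right) = -9 + \left(-1 + 9\right) = -9 + 8 = -1$)
$s{\left(-6 \right)} + z 98 = \left(-6\right)^{3} - 98 = -216 - 98 = -314$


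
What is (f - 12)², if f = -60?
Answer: 5184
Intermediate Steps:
(f - 12)² = (-60 - 12)² = (-72)² = 5184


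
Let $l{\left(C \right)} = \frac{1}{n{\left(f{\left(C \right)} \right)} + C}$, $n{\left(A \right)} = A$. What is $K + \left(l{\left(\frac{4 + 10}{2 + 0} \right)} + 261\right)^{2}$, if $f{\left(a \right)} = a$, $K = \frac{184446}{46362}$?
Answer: $\frac{103231211411}{1514492} \approx 68162.0$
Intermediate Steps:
$K = \frac{30741}{7727}$ ($K = 184446 \cdot \frac{1}{46362} = \frac{30741}{7727} \approx 3.9784$)
$l{\left(C \right)} = \frac{1}{2 C}$ ($l{\left(C \right)} = \frac{1}{C + C} = \frac{1}{2 C}$)
$K + \left(l{\left(\frac{4 + 10}{2 + 0} \right)} + 261\right)^{2} = \frac{30741}{7727} + \left(\frac{1}{2 \frac{4 + 10}{2 + 0}} + 261\right)^{2} = \frac{30741}{7727} + \left(\frac{1}{2 \cdot \frac{14}{2}} + 261\right)^{2} = \frac{30741}{7727} + \left(\frac{1}{2 \cdot 14 \cdot \frac{1}{2}} + 261\right)^{2} = \frac{30741}{7727} + \left(\frac{1}{2 \cdot 7} + 261\right)^{2} = \frac{30741}{7727} + \left(\frac{1}{2} \cdot \frac{1}{7} + 261\right)^{2} = \frac{30741}{7727} + \left(\frac{1}{14} + 261\right)^{2} = \frac{30741}{7727} + \left(\frac{3655}{14}\right)^{2} = \frac{30741}{7727} + \frac{13359025}{196} = \frac{103231211411}{1514492}$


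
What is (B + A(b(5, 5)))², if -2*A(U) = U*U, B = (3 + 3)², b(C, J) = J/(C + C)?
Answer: 82369/64 ≈ 1287.0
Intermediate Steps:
b(C, J) = J/(2*C) (b(C, J) = J/((2*C)) = J*(1/(2*C)) = J/(2*C))
B = 36 (B = 6² = 36)
A(U) = -U²/2 (A(U) = -U*U/2 = -U²/2)
(B + A(b(5, 5)))² = (36 - ((½)*5/5)²/2)² = (36 - ((½)*5*(⅕))²/2)² = (36 - (½)²/2)² = (36 - ½*¼)² = (36 - ⅛)² = (287/8)² = 82369/64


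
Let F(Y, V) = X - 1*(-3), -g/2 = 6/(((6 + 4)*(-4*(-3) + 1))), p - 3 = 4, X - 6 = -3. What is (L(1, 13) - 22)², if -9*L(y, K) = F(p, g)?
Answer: 4624/9 ≈ 513.78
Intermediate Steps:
X = 3 (X = 6 - 3 = 3)
p = 7 (p = 3 + 4 = 7)
g = -6/65 (g = -12/((6 + 4)*(-4*(-3) + 1)) = -12/(10*(12 + 1)) = -12/(10*13) = -12/130 = -2*3/65 = -6/65 ≈ -0.092308)
F(Y, V) = 6 (F(Y, V) = 3 - 1*(-3) = 3 + 3 = 6)
L(y, K) = -⅔ (L(y, K) = -⅑*6 = -⅔)
(L(1, 13) - 22)² = (-⅔ - 22)² = (-68/3)² = 4624/9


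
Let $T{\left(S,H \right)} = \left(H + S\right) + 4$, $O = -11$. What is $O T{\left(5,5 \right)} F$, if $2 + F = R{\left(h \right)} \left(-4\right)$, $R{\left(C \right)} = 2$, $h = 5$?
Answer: $1540$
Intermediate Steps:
$T{\left(S,H \right)} = 4 + H + S$
$F = -10$ ($F = -2 + 2 \left(-4\right) = -2 - 8 = -10$)
$O T{\left(5,5 \right)} F = - 11 \left(4 + 5 + 5\right) \left(-10\right) = \left(-11\right) 14 \left(-10\right) = \left(-154\right) \left(-10\right) = 1540$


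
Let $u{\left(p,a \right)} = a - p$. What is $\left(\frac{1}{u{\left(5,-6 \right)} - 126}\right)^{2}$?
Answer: $\frac{1}{18769} \approx 5.3279 \cdot 10^{-5}$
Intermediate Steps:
$\left(\frac{1}{u{\left(5,-6 \right)} - 126}\right)^{2} = \left(\frac{1}{\left(-6 - 5\right) - 126}\right)^{2} = \left(\frac{1}{-11 - 126}\right)^{2} = \left(\frac{1}{-137}\right)^{2} = \left(- \frac{1}{137}\right)^{2} = \frac{1}{18769}$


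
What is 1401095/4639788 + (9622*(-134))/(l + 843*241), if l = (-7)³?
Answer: -1424532822581/235260450540 ≈ -6.0551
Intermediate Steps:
l = -343
1401095/4639788 + (9622*(-134))/(l + 843*241) = 1401095/4639788 + (9622*(-134))/(-343 + 843*241) = 1401095*(1/4639788) - 1289348/(-343 + 203163) = 1401095/4639788 - 1289348/202820 = 1401095/4639788 - 1289348*1/202820 = 1401095/4639788 - 322337/50705 = -1424532822581/235260450540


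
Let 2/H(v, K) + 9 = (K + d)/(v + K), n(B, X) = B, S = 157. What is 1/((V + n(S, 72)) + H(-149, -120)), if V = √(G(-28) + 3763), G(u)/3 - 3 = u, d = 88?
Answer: 894764115/119227866377 - 11414642*√922/119227866377 ≈ 0.0045976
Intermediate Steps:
G(u) = 9 + 3*u
V = 2*√922 (V = √((9 + 3*(-28)) + 3763) = √((9 - 84) + 3763) = √(-75 + 3763) = √3688 = 2*√922 ≈ 60.729)
H(v, K) = 2/(-9 + (88 + K)/(K + v)) (H(v, K) = 2/(-9 + (K + 88)/(v + K)) = 2/(-9 + (88 + K)/(K + v)))
1/((V + n(S, 72)) + H(-149, -120)) = 1/((2*√922 + 157) + 2*(-1*(-120) - 1*(-149))/(-88 + 8*(-120) + 9*(-149))) = 1/((157 + 2*√922) + 2*(120 + 149)/(-88 - 960 - 1341)) = 1/((157 + 2*√922) + 2*269/(-2389)) = 1/((157 + 2*√922) + 2*(-1/2389)*269) = 1/((157 + 2*√922) - 538/2389) = 1/(374535/2389 + 2*√922)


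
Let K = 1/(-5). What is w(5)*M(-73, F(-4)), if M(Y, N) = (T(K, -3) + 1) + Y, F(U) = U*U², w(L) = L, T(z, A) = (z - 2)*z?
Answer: -1789/5 ≈ -357.80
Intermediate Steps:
K = -⅕ ≈ -0.20000
T(z, A) = z*(-2 + z) (T(z, A) = (-2 + z)*z = z*(-2 + z))
F(U) = U³
M(Y, N) = 36/25 + Y (M(Y, N) = (-(-2 - ⅕)/5 + 1) + Y = (-⅕*(-11/5) + 1) + Y = (11/25 + 1) + Y = 36/25 + Y)
w(5)*M(-73, F(-4)) = 5*(36/25 - 73) = 5*(-1789/25) = -1789/5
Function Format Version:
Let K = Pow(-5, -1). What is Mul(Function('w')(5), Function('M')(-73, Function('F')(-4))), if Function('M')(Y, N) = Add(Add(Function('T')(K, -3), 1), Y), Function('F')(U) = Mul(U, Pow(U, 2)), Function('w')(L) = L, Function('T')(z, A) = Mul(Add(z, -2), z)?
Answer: Rational(-1789, 5) ≈ -357.80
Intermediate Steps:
K = Rational(-1, 5) ≈ -0.20000
Function('T')(z, A) = Mul(z, Add(-2, z)) (Function('T')(z, A) = Mul(Add(-2, z), z) = Mul(z, Add(-2, z)))
Function('F')(U) = Pow(U, 3)
Function('M')(Y, N) = Add(Rational(36, 25), Y) (Function('M')(Y, N) = Add(Add(Mul(Rational(-1, 5), Add(-2, Rational(-1, 5))), 1), Y) = Add(Add(Mul(Rational(-1, 5), Rational(-11, 5)), 1), Y) = Add(Add(Rational(11, 25), 1), Y) = Add(Rational(36, 25), Y))
Mul(Function('w')(5), Function('M')(-73, Function('F')(-4))) = Mul(5, Add(Rational(36, 25), -73)) = Mul(5, Rational(-1789, 25)) = Rational(-1789, 5)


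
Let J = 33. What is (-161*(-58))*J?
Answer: 308154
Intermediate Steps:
(-161*(-58))*J = -161*(-58)*33 = 9338*33 = 308154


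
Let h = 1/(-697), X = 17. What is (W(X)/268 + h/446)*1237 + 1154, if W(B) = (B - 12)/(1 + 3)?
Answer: 193242502631/166622032 ≈ 1159.8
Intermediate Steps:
W(B) = -3 + B/4 (W(B) = (-12 + B)/4 = (-12 + B)*(¼) = -3 + B/4)
h = -1/697 ≈ -0.0014347
(W(X)/268 + h/446)*1237 + 1154 = ((-3 + (¼)*17)/268 - 1/697/446)*1237 + 1154 = ((-3 + 17/4)*(1/268) - 1/697*1/446)*1237 + 1154 = ((5/4)*(1/268) - 1/310862)*1237 + 1154 = (5/1072 - 1/310862)*1237 + 1154 = (776619/166622032)*1237 + 1154 = 960677703/166622032 + 1154 = 193242502631/166622032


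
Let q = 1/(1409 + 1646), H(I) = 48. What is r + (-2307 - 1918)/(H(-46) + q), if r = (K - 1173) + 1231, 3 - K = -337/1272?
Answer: -4990594511/186527352 ≈ -26.755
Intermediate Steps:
K = 4153/1272 (K = 3 - (-337)/1272 = 3 - 1*(-337/1272) = 3 + 337/1272 = 4153/1272 ≈ 3.2649)
r = 77929/1272 (r = (4153/1272 - 1173) + 1231 = -1487903/1272 + 1231 = 77929/1272 ≈ 61.265)
q = 1/3055 ≈ 0.00032733
r + (-2307 - 1918)/(H(-46) + q) = 77929/1272 + (-2307 - 1918)/(48 + 1/3055) = 77929/1272 - 4225/146641/3055 = 77929/1272 - 4225*3055/146641 = 77929/1272 - 12907375/146641 = -4990594511/186527352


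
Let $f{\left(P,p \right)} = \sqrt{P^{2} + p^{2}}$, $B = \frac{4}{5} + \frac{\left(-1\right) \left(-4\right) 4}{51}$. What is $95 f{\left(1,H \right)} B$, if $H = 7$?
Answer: $\frac{26980 \sqrt{2}}{51} \approx 748.15$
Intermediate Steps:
$B = \frac{284}{255}$ ($B = 4 \cdot \frac{1}{5} + 4 \cdot 4 \cdot \frac{1}{51} = \frac{4}{5} + 16 \cdot \frac{1}{51} = \frac{4}{5} + \frac{16}{51} = \frac{284}{255} \approx 1.1137$)
$95 f{\left(1,H \right)} B = 95 \sqrt{1^{2} + 7^{2}} \cdot \frac{284}{255} = 95 \sqrt{1 + 49} \cdot \frac{284}{255} = 95 \sqrt{50} \cdot \frac{284}{255} = 95 \cdot 5 \sqrt{2} \cdot \frac{284}{255} = 475 \sqrt{2} \cdot \frac{284}{255} = \frac{26980 \sqrt{2}}{51}$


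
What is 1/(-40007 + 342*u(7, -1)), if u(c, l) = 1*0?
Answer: -1/40007 ≈ -2.4996e-5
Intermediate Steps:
u(c, l) = 0
1/(-40007 + 342*u(7, -1)) = 1/(-40007 + 342*0) = 1/(-40007 + 0) = 1/(-40007) = -1/40007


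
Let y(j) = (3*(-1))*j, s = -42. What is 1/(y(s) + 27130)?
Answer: 1/27256 ≈ 3.6689e-5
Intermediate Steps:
y(j) = -3*j
1/(y(s) + 27130) = 1/(-3*(-42) + 27130) = 1/(126 + 27130) = 1/27256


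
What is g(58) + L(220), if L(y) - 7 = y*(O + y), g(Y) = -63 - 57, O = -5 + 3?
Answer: 47847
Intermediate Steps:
O = -2
g(Y) = -120
L(y) = 7 + y*(-2 + y)
g(58) + L(220) = -120 + (7 + 220² - 2*220) = -120 + (7 + 48400 - 440) = -120 + 47967 = 47847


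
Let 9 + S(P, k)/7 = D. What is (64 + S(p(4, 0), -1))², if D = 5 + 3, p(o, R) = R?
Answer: 3249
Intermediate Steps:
D = 8
S(P, k) = -7 (S(P, k) = -63 + 7*8 = -63 + 56 = -7)
(64 + S(p(4, 0), -1))² = (64 - 7)² = 57² = 3249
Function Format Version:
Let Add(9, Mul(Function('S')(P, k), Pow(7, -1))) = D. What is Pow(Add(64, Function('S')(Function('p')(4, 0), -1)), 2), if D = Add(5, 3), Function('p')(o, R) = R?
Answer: 3249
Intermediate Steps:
D = 8
Function('S')(P, k) = -7 (Function('S')(P, k) = Add(-63, Mul(7, 8)) = Add(-63, 56) = -7)
Pow(Add(64, Function('S')(Function('p')(4, 0), -1)), 2) = Pow(Add(64, -7), 2) = Pow(57, 2) = 3249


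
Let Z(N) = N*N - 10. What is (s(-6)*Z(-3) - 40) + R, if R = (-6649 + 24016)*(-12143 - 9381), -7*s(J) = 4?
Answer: -2616651432/7 ≈ -3.7381e+8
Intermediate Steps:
s(J) = -4/7 (s(J) = -⅐*4 = -4/7)
Z(N) = -10 + N² (Z(N) = N² - 10 = -10 + N²)
R = -373807308 (R = 17367*(-21524) = -373807308)
(s(-6)*Z(-3) - 40) + R = (-4*(-10 + (-3)²)/7 - 40) - 373807308 = (-4*(-10 + 9)/7 - 40) - 373807308 = (-4/7*(-1) - 40) - 373807308 = (4/7 - 40) - 373807308 = -276/7 - 373807308 = -2616651432/7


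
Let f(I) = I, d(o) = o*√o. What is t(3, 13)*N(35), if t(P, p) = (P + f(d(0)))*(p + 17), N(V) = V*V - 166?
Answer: 95310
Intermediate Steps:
d(o) = o^(3/2)
N(V) = -166 + V² (N(V) = V² - 166 = -166 + V²)
t(P, p) = P*(17 + p) (t(P, p) = (P + 0^(3/2))*(p + 17) = (P + 0)*(17 + p) = P*(17 + p))
t(3, 13)*N(35) = (3*(17 + 13))*(-166 + 35²) = (3*30)*(-166 + 1225) = 90*1059 = 95310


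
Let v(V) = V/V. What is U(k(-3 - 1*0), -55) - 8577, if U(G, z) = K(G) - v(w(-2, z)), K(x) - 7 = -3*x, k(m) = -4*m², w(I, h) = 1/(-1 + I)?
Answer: -8463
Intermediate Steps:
v(V) = 1
K(x) = 7 - 3*x
U(G, z) = 6 - 3*G (U(G, z) = (7 - 3*G) - 1*1 = (7 - 3*G) - 1 = 6 - 3*G)
U(k(-3 - 1*0), -55) - 8577 = (6 - (-12)*(-3 - 1*0)²) - 8577 = (6 - (-12)*(-3 + 0)²) - 8577 = (6 - (-12)*(-3)²) - 8577 = (6 - (-12)*9) - 8577 = (6 - 3*(-36)) - 8577 = (6 + 108) - 8577 = 114 - 8577 = -8463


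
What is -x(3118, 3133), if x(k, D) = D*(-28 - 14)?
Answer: 131586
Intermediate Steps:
x(k, D) = -42*D (x(k, D) = D*(-42) = -42*D)
-x(3118, 3133) = -(-42)*3133 = -1*(-131586) = 131586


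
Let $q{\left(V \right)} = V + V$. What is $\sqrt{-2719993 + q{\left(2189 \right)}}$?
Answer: $3 i \sqrt{301735} \approx 1647.9 i$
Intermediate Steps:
$q{\left(V \right)} = 2 V$
$\sqrt{-2719993 + q{\left(2189 \right)}} = \sqrt{-2719993 + 2 \cdot 2189} = \sqrt{-2719993 + 4378} = \sqrt{-2715615} = 3 i \sqrt{301735}$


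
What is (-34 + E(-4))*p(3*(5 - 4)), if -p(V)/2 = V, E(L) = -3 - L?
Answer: 198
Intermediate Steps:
p(V) = -2*V
(-34 + E(-4))*p(3*(5 - 4)) = (-34 + (-3 - 1*(-4)))*(-6*(5 - 4)) = (-34 + (-3 + 4))*(-6) = (-34 + 1)*(-2*3) = -33*(-6) = 198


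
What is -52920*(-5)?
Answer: 264600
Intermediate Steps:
-52920*(-5) = -270*(-980) = 264600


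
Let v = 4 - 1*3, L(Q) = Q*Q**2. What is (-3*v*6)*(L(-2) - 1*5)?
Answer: 234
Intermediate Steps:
L(Q) = Q**3
v = 1 (v = 4 - 3 = 1)
(-3*v*6)*(L(-2) - 1*5) = (-3*1*6)*((-2)**3 - 1*5) = (-3*6)*(-8 - 5) = -18*(-13) = 234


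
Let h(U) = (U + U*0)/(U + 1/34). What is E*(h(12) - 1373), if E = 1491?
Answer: -836673159/409 ≈ -2.0457e+6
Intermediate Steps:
h(U) = U/(1/34 + U) (h(U) = (U + 0)/(U + 1/34) = U/(1/34 + U))
E*(h(12) - 1373) = 1491*(34*12/(1 + 34*12) - 1373) = 1491*(34*12/(1 + 408) - 1373) = 1491*(34*12/409 - 1373) = 1491*(34*12*(1/409) - 1373) = 1491*(408/409 - 1373) = 1491*(-561149/409) = -836673159/409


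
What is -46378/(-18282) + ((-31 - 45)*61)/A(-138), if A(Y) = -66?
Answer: 665275/9141 ≈ 72.779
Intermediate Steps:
-46378/(-18282) + ((-31 - 45)*61)/A(-138) = -46378/(-18282) + ((-31 - 45)*61)/(-66) = -46378*(-1/18282) - 76*61*(-1/66) = 23189/9141 - 4636*(-1/66) = 23189/9141 + 2318/33 = 665275/9141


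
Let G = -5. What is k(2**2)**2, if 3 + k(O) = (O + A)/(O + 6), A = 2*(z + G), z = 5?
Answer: 169/25 ≈ 6.7600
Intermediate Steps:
A = 0 (A = 2*(5 - 5) = 2*0 = 0)
k(O) = -3 + O/(6 + O) (k(O) = -3 + (O + 0)/(O + 6) = -3 + O/(6 + O))
k(2**2)**2 = (2*(-9 - 1*2**2)/(6 + 2**2))**2 = (2*(-9 - 1*4)/(6 + 4))**2 = (2*(-9 - 4)/10)**2 = (2*(1/10)*(-13))**2 = (-13/5)**2 = 169/25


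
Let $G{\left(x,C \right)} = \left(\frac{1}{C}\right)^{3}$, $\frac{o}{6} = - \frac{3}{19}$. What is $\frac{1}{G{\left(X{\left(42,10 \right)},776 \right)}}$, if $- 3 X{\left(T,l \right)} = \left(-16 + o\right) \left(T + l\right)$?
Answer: $467288576$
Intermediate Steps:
$o = - \frac{18}{19}$ ($o = 6 \left(- \frac{3}{19}\right) = - \frac{18}{19} \approx -0.94737$)
$X{\left(T,l \right)} = \frac{322 T}{57} + \frac{322 l}{57}$ ($X{\left(T,l \right)} = - \frac{\left(-16 - \frac{18}{19}\right) \left(T + l\right)}{3} = - \frac{\left(- \frac{322}{19}\right) \left(T + l\right)}{3} = - \frac{- \frac{322 T}{19} - \frac{322 l}{19}}{3} = \frac{322 T}{57} + \frac{322 l}{57}$)
$G{\left(x,C \right)} = \frac{1}{C^{3}}$
$\frac{1}{G{\left(X{\left(42,10 \right)},776 \right)}} = \frac{1}{\frac{1}{467288576}} = 467288576$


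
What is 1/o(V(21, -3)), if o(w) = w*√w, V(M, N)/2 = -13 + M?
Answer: 1/64 ≈ 0.015625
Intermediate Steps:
V(M, N) = -26 + 2*M (V(M, N) = 2*(-13 + M) = -26 + 2*M)
o(w) = w^(3/2)
1/o(V(21, -3)) = 1/((-26 + 2*21)^(3/2)) = 1/((-26 + 42)^(3/2)) = 1/(16^(3/2)) = 1/64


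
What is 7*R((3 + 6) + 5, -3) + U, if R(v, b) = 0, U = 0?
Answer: 0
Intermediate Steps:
7*R((3 + 6) + 5, -3) + U = 7*0 + 0 = 0 + 0 = 0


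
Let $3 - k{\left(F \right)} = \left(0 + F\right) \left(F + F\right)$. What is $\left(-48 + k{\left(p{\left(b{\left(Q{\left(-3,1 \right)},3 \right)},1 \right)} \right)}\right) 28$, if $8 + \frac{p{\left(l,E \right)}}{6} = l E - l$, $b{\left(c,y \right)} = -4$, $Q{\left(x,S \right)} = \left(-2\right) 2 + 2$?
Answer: $-130284$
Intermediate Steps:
$Q{\left(x,S \right)} = -2$ ($Q{\left(x,S \right)} = -4 + 2 = -2$)
$p{\left(l,E \right)} = -48 - 6 l + 6 E l$ ($p{\left(l,E \right)} = -48 + 6 \left(l E - l\right) = -48 + 6 \left(E l - l\right) = -48 + 6 \left(- l + E l\right) = -48 + \left(- 6 l + 6 E l\right) = -48 - 6 l + 6 E l$)
$k{\left(F \right)} = 3 - 2 F^{2}$ ($k{\left(F \right)} = 3 - \left(0 + F\right) \left(F + F\right) = 3 - F 2 F = 3 - 2 F^{2}$)
$\left(-48 + k{\left(p{\left(b{\left(Q{\left(-3,1 \right)},3 \right)},1 \right)} \right)}\right) 28 = \left(-48 + \left(3 - 2 \left(-48 - -24 + 6 \cdot 1 \left(-4\right)\right)^{2}\right)\right) 28 = \left(-48 + \left(3 - 2 \left(-48 + 24 - 24\right)^{2}\right)\right) 28 = \left(-48 + \left(3 - 2 \left(-48\right)^{2}\right)\right) 28 = \left(-48 + \left(3 - 4608\right)\right) 28 = \left(-48 - 4605\right) 28 = \left(-4653\right) 28 = -130284$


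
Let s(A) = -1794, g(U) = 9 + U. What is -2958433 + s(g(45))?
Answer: -2960227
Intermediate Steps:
-2958433 + s(g(45)) = -2958433 - 1794 = -2960227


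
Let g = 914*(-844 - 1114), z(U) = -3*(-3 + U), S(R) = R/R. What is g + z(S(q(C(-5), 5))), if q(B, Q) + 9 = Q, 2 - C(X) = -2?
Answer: -1789606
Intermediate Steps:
C(X) = 4 (C(X) = 2 - 1*(-2) = 2 + 2 = 4)
q(B, Q) = -9 + Q
S(R) = 1
z(U) = 9 - 3*U
g = -1789612 (g = 914*(-1958) = -1789612)
g + z(S(q(C(-5), 5))) = -1789612 + (9 - 3*1) = -1789612 + (9 - 3) = -1789612 + 6 = -1789606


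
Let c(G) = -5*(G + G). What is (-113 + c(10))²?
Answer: 45369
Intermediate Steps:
c(G) = -10*G
(-113 + c(10))² = (-113 - 10*10)² = (-113 - 100)² = (-213)² = 45369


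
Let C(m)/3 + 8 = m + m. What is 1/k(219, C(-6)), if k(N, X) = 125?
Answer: 1/125 ≈ 0.0080000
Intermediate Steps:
C(m) = -24 + 6*m (C(m) = -24 + 3*(m + m) = -24 + 3*(2*m) = -24 + 6*m)
1/k(219, C(-6)) = 1/125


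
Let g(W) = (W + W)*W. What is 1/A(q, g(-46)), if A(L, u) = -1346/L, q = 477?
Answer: -477/1346 ≈ -0.35438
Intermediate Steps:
g(W) = 2*W² (g(W) = (2*W)*W = 2*W²)
1/A(q, g(-46)) = 1/(-1346/477) = -477/1346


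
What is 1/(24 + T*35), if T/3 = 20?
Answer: 1/2124 ≈ 0.00047081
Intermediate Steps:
T = 60 (T = 3*20 = 60)
1/(24 + T*35) = 1/(24 + 60*35) = 1/(24 + 2100) = 1/2124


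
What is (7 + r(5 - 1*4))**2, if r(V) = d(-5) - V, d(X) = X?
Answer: 1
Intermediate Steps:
r(V) = -5 - V
(7 + r(5 - 1*4))**2 = (7 + (-5 - (5 - 1*4)))**2 = (7 + (-5 - (5 - 4)))**2 = (7 + (-5 - 1*1))**2 = (7 + (-5 - 1))**2 = (7 - 6)**2 = 1**2 = 1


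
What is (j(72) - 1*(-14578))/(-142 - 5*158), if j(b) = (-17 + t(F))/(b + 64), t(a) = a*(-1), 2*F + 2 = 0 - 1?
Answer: -3965185/253504 ≈ -15.642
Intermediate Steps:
F = -3/2 (F = -1 + (0 - 1)/2 = -1 + (1/2)*(-1) = -1 - 1/2 = -3/2 ≈ -1.5000)
t(a) = -a
j(b) = -31/(2*(64 + b)) (j(b) = (-17 - 1*(-3/2))/(b + 64) = (-17 + 3/2)/(64 + b) = -31/(2*(64 + b)))
(j(72) - 1*(-14578))/(-142 - 5*158) = (-31/(128 + 2*72) - 1*(-14578))/(-142 - 5*158) = (-31/(128 + 144) + 14578)/(-142 - 790) = (-31/272 + 14578)/(-932) = (-31*1/272 + 14578)*(-1/932) = (-31/272 + 14578)*(-1/932) = (3965185/272)*(-1/932) = -3965185/253504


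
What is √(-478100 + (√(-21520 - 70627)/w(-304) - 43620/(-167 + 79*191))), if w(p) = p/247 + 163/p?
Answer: √(-144197275129407823710 - 170690970821904*I*√92147)/17366721 ≈ 0.12423 - 691.45*I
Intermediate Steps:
w(p) = 163/p + p/247 (w(p) = p*(1/247) + 163/p = p/247 + 163/p = 163/p + p/247)
√(-478100 + (√(-21520 - 70627)/w(-304) - 43620/(-167 + 79*191))) = √(-478100 + (√(-21520 - 70627)/(163/(-304) + (1/247)*(-304)) - 43620/(-167 + 79*191))) = √(-478100 + (√(-92147)/(163*(-1/304) - 16/13) - 43620/(-167 + 15089))) = √(-478100 + ((I*√92147)/(-163/304 - 16/13) - 43620/14922)) = √(-478100 + ((I*√92147)/(-6983/3952) - 43620*1/14922)) = √(-478100 + ((I*√92147)*(-3952/6983) - 7270/2487)) = √(-478100 + (-3952*I*√92147/6983 - 7270/2487)) = √(-478100 + (-7270/2487 - 3952*I*√92147/6983)) = √(-1189041970/2487 - 3952*I*√92147/6983)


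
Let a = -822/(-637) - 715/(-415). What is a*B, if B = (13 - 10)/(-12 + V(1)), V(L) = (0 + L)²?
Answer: -477951/581581 ≈ -0.82181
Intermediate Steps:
V(L) = L²
a = 159317/52871 (a = -822*(-1/637) - 715*(-1/415) = 822/637 + 143/83 = 159317/52871 ≈ 3.0133)
B = -3/11 (B = (13 - 10)/(-12 + 1²) = 3/(-12 + 1) = 3/(-11) = 3*(-1/11) = -3/11 ≈ -0.27273)
a*B = (159317/52871)*(-3/11) = -477951/581581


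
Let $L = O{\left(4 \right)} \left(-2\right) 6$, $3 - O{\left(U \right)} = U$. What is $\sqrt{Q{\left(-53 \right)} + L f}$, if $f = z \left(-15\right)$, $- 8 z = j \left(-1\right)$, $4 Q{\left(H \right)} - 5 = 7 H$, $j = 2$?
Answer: $\frac{i \sqrt{546}}{2} \approx 11.683 i$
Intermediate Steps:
$O{\left(U \right)} = 3 - U$
$Q{\left(H \right)} = \frac{5}{4} + \frac{7 H}{4}$
$z = \frac{1}{4}$ ($z = - \frac{2 \left(-1\right)}{8} = \left(- \frac{1}{8}\right) \left(-2\right) = \frac{1}{4} \approx 0.25$)
$L = 12$ ($L = \left(3 - 4\right) \left(-2\right) 6 = \left(-1\right) \left(-2\right) 6 = 2 \cdot 6 = 12$)
$f = - \frac{15}{4}$ ($f = \frac{1}{4} \left(-15\right) = - \frac{15}{4} \approx -3.75$)
$\sqrt{Q{\left(-53 \right)} + L f} = \sqrt{\left(\frac{5}{4} + \frac{7}{4} \left(-53\right)\right) + 12 \left(- \frac{15}{4}\right)} = \sqrt{\left(\frac{5}{4} - \frac{371}{4}\right) - 45} = \sqrt{- \frac{183}{2} - 45} = \sqrt{- \frac{273}{2}} = \frac{i \sqrt{546}}{2}$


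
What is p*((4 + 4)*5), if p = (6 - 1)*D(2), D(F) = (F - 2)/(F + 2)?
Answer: 0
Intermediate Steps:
D(F) = (-2 + F)/(2 + F)
p = 0 (p = (6 - 1)*((-2 + 2)/(2 + 2)) = 5*(0/4) = 5*((¼)*0) = 5*0 = 0)
p*((4 + 4)*5) = 0*((4 + 4)*5) = 0*(8*5) = 0*40 = 0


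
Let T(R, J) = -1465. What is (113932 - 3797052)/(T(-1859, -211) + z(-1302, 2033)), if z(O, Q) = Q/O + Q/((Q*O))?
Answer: 199809260/79561 ≈ 2511.4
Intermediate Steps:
z(O, Q) = 1/O + Q/O (z(O, Q) = Q/O + Q/((O*Q)) = Q/O + Q*(1/(O*Q)) = Q/O + 1/O = 1/O + Q/O)
(113932 - 3797052)/(T(-1859, -211) + z(-1302, 2033)) = (113932 - 3797052)/(-1465 + (1 + 2033)/(-1302)) = -3683120/(-1465 - 1/1302*2034) = -3683120/(-1465 - 339/217) = -3683120/(-318244/217) = -3683120*(-217/318244) = 199809260/79561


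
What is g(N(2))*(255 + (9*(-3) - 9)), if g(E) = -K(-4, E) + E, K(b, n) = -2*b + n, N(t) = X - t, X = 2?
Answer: -1752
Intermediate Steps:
N(t) = 2 - t
K(b, n) = n - 2*b
g(E) = -8 (g(E) = -(E - 2*(-4)) + E = -(E + 8) + E = -(8 + E) + E = (-8 - E) + E = -8)
g(N(2))*(255 + (9*(-3) - 9)) = -8*(255 + (9*(-3) - 9)) = -8*(255 + (-27 - 9)) = -8*(255 - 36) = -8*219 = -1752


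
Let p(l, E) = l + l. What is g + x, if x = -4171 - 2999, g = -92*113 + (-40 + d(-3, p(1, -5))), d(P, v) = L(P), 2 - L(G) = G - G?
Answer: -17604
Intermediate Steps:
L(G) = 2 (L(G) = 2 - (G - G) = 2 - 1*0 = 2 + 0 = 2)
p(l, E) = 2*l
d(P, v) = 2
g = -10434 (g = -92*113 + (-40 + 2) = -10396 - 38 = -10434)
x = -7170
g + x = -10434 - 7170 = -17604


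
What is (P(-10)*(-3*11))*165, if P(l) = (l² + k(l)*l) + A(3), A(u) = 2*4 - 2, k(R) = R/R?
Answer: -522720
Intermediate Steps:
k(R) = 1
A(u) = 6 (A(u) = 8 - 2 = 6)
P(l) = 6 + l + l² (P(l) = (l² + 1*l) + 6 = (l² + l) + 6 = (l + l²) + 6 = 6 + l + l²)
(P(-10)*(-3*11))*165 = ((6 - 10 + (-10)²)*(-3*11))*165 = ((6 - 10 + 100)*(-33))*165 = (96*(-33))*165 = -3168*165 = -522720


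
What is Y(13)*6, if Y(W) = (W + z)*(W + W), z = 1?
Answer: 2184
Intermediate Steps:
Y(W) = 2*W*(1 + W) (Y(W) = (W + 1)*(W + W) = (1 + W)*(2*W) = 2*W*(1 + W))
Y(13)*6 = (2*13*(1 + 13))*6 = (2*13*14)*6 = 364*6 = 2184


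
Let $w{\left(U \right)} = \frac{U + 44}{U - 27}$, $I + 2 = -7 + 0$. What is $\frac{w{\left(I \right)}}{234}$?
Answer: $- \frac{35}{8424} \approx -0.0041548$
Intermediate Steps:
$I = -9$ ($I = -2 + \left(-7 + 0\right) = -2 - 7 = -9$)
$w{\left(U \right)} = \frac{44 + U}{-27 + U}$
$\frac{w{\left(I \right)}}{234} = \frac{\frac{1}{-27 - 9} \left(44 - 9\right)}{234} = \frac{1}{-36} \cdot 35 \cdot \frac{1}{234} = \left(- \frac{1}{36}\right) 35 \cdot \frac{1}{234} = \left(- \frac{35}{36}\right) \frac{1}{234} = - \frac{35}{8424}$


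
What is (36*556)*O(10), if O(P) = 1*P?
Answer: 200160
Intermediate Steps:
O(P) = P
(36*556)*O(10) = (36*556)*10 = 20016*10 = 200160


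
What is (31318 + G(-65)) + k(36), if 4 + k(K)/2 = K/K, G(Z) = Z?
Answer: 31247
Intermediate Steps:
k(K) = -6 (k(K) = -8 + 2*(K/K) = -8 + 2*1 = -8 + 2 = -6)
(31318 + G(-65)) + k(36) = (31318 - 65) - 6 = 31253 - 6 = 31247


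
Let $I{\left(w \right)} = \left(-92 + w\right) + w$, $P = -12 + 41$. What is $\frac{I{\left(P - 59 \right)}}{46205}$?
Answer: $- \frac{152}{46205} \approx -0.0032897$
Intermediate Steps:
$P = 29$
$I{\left(w \right)} = -92 + 2 w$
$\frac{I{\left(P - 59 \right)}}{46205} = \frac{-92 + 2 \left(29 - 59\right)}{46205} = \left(-92 + 2 \left(29 - 59\right)\right) \frac{1}{46205} = \left(-92 + 2 \left(-30\right)\right) \frac{1}{46205} = \left(-92 - 60\right) \frac{1}{46205} = \left(-152\right) \frac{1}{46205} = - \frac{152}{46205}$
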